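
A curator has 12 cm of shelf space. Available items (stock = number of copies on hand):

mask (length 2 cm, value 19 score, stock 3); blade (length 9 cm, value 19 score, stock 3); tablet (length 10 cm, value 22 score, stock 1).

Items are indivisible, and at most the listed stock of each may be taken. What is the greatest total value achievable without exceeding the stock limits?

Top feasible selections:
- 3×mask: length 6, value 57
- 1×mask + 1×tablet: length 12, value 41
- 2×mask: length 4, value 38
- 1×mask + 1×blade: length 11, value 38
Best: 57 score.

57 score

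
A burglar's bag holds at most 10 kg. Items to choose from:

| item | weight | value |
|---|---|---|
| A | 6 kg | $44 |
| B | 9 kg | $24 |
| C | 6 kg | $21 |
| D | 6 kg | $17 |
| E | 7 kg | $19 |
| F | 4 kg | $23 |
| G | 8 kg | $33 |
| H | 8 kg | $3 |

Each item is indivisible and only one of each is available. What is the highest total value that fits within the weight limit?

$67

Check high-value combinations within 10 kg:
- A+F: weight 6+4=10, value 44+23=67
- A: weight 6, value 44
- C+F: weight 6+4=10, value 21+23=44
- D+F: weight 6+4=10, value 17+23=40
- G: weight 8, value 33
Best: $67.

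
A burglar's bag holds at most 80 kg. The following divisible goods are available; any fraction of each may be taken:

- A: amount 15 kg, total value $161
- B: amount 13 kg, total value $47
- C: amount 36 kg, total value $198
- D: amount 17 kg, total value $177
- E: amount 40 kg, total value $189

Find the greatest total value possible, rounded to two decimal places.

Take in order of value per unit:
- A (161/15 per unit): all 15 → value 161, running total 161.00
- D (177/17 per unit): all 17 → value 177, running total 338.00
- C (198/36 per unit): all 36 → value 198, running total 536.00
- E (189/40 per unit): 12 of 40 → value 12×189/40 = 56.7000, running total 592.70
Total 592.70.

592.70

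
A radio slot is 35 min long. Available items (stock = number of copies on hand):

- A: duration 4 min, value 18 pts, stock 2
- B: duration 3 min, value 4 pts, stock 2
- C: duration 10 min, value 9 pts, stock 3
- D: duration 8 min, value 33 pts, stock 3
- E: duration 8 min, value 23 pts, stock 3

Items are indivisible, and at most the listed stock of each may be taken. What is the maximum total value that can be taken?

139 pts

Best selections within duration 35 and stock limits:
- 2×A + 1×B + 3×D: duration 35, value 139
- 2×A + 3×D: duration 32, value 135
- 2×A + 1×B + 2×D + 1×E: duration 35, value 129
- 1×B + 3×D + 1×E: duration 35, value 126
Best: 139 pts.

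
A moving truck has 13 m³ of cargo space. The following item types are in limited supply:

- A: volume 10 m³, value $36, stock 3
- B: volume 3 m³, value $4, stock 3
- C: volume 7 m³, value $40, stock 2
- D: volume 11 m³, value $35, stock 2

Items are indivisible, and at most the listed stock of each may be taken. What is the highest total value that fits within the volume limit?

$48

Best selections within volume 13 and stock limits:
- 2×B + 1×C: volume 13, value 48
- 1×B + 1×C: volume 10, value 44
- 1×C: volume 7, value 40
Best: $48.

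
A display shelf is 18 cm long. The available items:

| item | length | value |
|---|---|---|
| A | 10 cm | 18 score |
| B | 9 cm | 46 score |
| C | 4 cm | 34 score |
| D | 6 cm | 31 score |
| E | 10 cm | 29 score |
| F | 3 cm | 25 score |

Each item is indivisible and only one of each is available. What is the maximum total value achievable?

Check high-value combinations within 18 cm:
- B+C+F: length 9+4+3=16, value 46+34+25=105
- B+D+F: length 9+6+3=18, value 46+31+25=102
- C+D+F: length 4+6+3=13, value 34+31+25=90
Best: 105 score.

105 score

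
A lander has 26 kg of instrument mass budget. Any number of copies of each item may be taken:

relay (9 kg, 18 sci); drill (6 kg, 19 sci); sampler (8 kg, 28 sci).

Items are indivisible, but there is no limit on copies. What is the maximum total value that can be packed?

85 sci

Best value-per-unit is sampler at 28/8; filling with it alone gives 3×28 = 84.
Optimal mix: 3×drill + 1×sampler → mass 26, value 85.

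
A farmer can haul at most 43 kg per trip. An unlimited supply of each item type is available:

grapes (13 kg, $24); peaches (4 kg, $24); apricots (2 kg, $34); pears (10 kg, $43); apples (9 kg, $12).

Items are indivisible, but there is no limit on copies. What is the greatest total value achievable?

$714

Best value-per-unit is apricots at 34/2, and filling with it alone uses weight 21×2=42. No mix of the others beats 21×34 = 714.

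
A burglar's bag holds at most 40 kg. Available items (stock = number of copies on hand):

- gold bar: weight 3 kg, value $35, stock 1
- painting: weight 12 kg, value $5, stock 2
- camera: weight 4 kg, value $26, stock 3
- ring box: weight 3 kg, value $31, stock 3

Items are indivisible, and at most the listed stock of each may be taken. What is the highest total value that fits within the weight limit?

Best selections within weight 40 and stock limits:
- 1×gold bar + 1×painting + 3×camera + 3×ring box: weight 36, value 211
- 1×gold bar + 3×camera + 3×ring box: weight 24, value 206
- 1×gold bar + 1×painting + 2×camera + 3×ring box: weight 32, value 185
Best: $211.

$211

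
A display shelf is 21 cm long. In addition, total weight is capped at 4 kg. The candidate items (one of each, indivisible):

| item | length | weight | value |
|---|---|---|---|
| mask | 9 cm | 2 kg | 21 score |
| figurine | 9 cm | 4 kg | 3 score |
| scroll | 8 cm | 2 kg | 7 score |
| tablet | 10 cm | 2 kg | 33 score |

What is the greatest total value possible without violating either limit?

54 score

Feasible sets respecting both limits:
- mask+tablet: length 19, weight 4, value 54
- scroll+tablet: length 18, weight 4, value 40
- tablet: length 10, weight 2, value 33
- mask+scroll: length 17, weight 4, value 28
Best: 54 score.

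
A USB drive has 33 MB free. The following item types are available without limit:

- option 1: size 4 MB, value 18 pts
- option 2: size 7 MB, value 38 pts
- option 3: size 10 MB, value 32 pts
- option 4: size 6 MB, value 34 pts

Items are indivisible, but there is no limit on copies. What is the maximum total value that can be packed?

182 pts

Best value-per-unit is option 4 at 34/6; filling with it alone gives 5×34 = 170.
Optimal mix: 3×option 2 + 2×option 4 → size 33, value 182.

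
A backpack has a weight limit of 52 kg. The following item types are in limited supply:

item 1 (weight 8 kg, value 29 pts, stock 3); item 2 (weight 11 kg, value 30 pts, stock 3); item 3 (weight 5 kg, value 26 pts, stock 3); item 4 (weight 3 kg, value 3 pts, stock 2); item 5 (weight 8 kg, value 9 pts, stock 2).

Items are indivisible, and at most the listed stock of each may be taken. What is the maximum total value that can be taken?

195 pts

Top feasible selections:
- 3×item 1 + 1×item 2 + 3×item 3: weight 50, value 195
- 3×item 1 + 3×item 3 + 1×item 4 + 1×item 5: weight 50, value 177
Best: 195 pts.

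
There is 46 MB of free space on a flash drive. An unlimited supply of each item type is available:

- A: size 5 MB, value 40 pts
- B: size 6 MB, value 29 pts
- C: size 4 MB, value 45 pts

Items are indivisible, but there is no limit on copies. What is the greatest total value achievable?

Best value-per-unit is C at 45/4, and filling with it alone uses size 11×4=44. No mix of the others beats 11×45 = 495.

495 pts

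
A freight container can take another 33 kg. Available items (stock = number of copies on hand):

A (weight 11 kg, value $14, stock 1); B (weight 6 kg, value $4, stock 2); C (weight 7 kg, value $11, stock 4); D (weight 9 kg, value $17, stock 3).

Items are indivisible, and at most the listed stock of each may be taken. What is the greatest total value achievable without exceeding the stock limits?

$56

Top feasible selections:
- 2×C + 2×D: weight 32, value 56
- 1×B + 3×D: weight 33, value 55
- 3×D: weight 27, value 51
- 3×C + 1×D: weight 30, value 50
Best: $56.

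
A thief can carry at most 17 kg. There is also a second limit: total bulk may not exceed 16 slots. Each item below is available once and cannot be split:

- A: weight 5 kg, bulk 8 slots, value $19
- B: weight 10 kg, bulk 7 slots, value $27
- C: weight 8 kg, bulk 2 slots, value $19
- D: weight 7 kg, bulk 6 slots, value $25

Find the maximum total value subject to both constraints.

Feasible sets respecting both limits:
- B+D: weight 17, bulk 13, value 52
- A+B: weight 15, bulk 15, value 46
- A+D: weight 12, bulk 14, value 44
Best: $52.

$52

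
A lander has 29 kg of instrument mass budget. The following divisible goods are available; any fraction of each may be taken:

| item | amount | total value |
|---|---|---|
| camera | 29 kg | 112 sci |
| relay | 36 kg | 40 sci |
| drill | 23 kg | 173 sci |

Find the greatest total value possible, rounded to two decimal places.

Take in order of value per unit:
- drill (173/23 per unit): all 23 → value 173, running total 173.00
- camera (112/29 per unit): 6 of 29 → value 6×112/29 = 23.1724, running total 196.17
Total 196.17.

196.17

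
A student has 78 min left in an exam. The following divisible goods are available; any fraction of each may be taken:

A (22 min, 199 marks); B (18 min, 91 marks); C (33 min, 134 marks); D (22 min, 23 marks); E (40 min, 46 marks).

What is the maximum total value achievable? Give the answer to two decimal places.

429.75

Take in order of value per unit:
- A (199/22 per unit): all 22 → value 199, running total 199.00
- B (91/18 per unit): all 18 → value 91, running total 290.00
- C (134/33 per unit): all 33 → value 134, running total 424.00
- E (46/40 per unit): 5 of 40 → value 5×46/40 = 5.7500, running total 429.75
Total 429.75.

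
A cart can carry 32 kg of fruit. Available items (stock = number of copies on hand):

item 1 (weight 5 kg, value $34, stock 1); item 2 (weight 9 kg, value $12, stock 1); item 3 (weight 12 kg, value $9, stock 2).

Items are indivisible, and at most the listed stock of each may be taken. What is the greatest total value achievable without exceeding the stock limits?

Best selections within weight 32 and stock limits:
- 1×item 1 + 1×item 2 + 1×item 3: weight 26, value 55
- 1×item 1 + 2×item 3: weight 29, value 52
- 1×item 1 + 1×item 2: weight 14, value 46
Best: $55.

$55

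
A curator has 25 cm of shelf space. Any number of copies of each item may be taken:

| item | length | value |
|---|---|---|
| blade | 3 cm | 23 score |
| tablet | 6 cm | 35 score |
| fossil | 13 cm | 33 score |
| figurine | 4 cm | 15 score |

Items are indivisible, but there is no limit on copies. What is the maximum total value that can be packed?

184 score

Best value-per-unit is blade at 23/3, and filling with it alone uses length 8×3=24. No mix of the others beats 8×23 = 184.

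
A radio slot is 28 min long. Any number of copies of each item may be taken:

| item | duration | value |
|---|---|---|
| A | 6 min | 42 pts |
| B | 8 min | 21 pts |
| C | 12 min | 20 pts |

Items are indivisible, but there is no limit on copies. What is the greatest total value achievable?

Best value-per-unit is A at 42/6, and filling with it alone uses duration 4×6=24. No mix of the others beats 4×42 = 168.

168 pts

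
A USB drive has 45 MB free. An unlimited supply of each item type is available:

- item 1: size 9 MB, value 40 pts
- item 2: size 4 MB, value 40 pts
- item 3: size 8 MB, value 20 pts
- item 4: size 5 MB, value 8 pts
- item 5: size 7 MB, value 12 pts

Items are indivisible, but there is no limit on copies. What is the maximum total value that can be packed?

Best value-per-unit is item 2 at 40/4, and filling with it alone uses size 11×4=44. No mix of the others beats 11×40 = 440.

440 pts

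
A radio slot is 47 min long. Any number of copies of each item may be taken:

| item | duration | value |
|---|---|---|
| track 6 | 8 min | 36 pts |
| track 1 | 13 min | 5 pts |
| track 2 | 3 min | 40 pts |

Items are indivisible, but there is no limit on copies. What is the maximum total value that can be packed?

600 pts

Best value-per-unit is track 2 at 40/3, and filling with it alone uses duration 15×3=45. No mix of the others beats 15×40 = 600.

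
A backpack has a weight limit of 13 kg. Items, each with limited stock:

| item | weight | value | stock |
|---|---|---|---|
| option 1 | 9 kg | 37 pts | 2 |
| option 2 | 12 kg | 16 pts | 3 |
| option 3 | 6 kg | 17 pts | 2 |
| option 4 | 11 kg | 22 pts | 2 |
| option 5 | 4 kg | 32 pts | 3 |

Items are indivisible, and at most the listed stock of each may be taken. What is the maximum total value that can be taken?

96 pts

Best selections within weight 13 and stock limits:
- 3×option 5: weight 12, value 96
- 1×option 1 + 1×option 5: weight 13, value 69
- 2×option 5: weight 8, value 64
- 1×option 3 + 1×option 5: weight 10, value 49
Best: 96 pts.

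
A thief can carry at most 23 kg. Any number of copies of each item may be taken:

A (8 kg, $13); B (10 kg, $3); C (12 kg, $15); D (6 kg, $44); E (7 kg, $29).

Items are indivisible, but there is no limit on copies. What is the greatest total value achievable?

Best value-per-unit is D at 44/6, and filling with it alone uses weight 3×6=18. No mix of the others beats 3×44 = 132.

$132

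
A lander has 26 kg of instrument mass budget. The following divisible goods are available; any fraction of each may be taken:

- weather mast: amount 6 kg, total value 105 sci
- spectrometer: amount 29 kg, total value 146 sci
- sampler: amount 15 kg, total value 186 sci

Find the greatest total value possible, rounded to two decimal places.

Take in order of value per unit:
- weather mast (105/6 per unit): all 6 → value 105, running total 105.00
- sampler (186/15 per unit): all 15 → value 186, running total 291.00
- spectrometer (146/29 per unit): 5 of 29 → value 5×146/29 = 25.1724, running total 316.17
Total 316.17.

316.17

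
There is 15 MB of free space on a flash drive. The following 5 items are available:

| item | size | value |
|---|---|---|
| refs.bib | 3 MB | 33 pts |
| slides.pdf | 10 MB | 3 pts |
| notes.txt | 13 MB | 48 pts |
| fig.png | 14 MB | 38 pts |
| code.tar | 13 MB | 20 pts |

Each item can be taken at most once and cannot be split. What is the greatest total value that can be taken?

48 pts

Check high-value combinations within 15 MB:
- notes.txt: size 13, value 48
- fig.png: size 14, value 38
- refs.bib+slides.pdf: size 3+10=13, value 33+3=36
- refs.bib: size 3, value 33
Best: 48 pts.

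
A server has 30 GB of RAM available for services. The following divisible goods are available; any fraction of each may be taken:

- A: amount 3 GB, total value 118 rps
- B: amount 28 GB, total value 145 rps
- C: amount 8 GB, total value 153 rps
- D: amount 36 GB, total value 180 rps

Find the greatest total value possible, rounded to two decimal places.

369.39

Take in order of value per unit:
- A (118/3 per unit): all 3 → value 118, running total 118.00
- C (153/8 per unit): all 8 → value 153, running total 271.00
- B (145/28 per unit): 19 of 28 → value 19×145/28 = 98.3929, running total 369.39
Total 369.39.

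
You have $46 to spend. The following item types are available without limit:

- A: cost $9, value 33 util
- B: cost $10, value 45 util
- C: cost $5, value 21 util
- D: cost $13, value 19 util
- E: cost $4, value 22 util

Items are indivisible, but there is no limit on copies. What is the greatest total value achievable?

243 util

Best value-per-unit is E at 22/4; filling with it alone gives 11×22 = 242.
Optimal mix: 1×B + 9×E → cost 46, value 243.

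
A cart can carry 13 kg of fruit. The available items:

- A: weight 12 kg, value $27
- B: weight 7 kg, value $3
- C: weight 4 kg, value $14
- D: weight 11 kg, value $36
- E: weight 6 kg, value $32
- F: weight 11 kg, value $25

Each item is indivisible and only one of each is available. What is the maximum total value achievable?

Check high-value combinations within 13 kg:
- C+E: weight 4+6=10, value 14+32=46
- D: weight 11, value 36
- B+E: weight 7+6=13, value 3+32=35
- E: weight 6, value 32
Best: $46.

$46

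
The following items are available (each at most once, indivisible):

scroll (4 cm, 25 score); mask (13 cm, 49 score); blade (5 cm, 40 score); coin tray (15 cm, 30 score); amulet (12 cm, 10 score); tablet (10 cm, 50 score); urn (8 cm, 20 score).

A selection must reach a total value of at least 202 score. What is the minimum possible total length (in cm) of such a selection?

Subsets with value ≥ 202, sorted by total length:
- scroll+mask+blade+coin tray+tablet+urn: length 55, value 214
- scroll+mask+blade+coin tray+amulet+tablet: length 59, value 204
- scroll+mask+blade+coin tray+amulet+tablet+urn: length 67, value 224
Minimum length: 55 cm.

55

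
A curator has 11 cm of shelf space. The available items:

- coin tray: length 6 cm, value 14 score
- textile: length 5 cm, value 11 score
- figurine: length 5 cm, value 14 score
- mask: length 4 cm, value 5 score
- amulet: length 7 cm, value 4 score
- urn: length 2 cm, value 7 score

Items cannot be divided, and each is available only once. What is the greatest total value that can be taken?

Check high-value combinations within 11 cm:
- coin tray+figurine: length 6+5=11, value 14+14=28
- figurine+mask+urn: length 5+4+2=11, value 14+5+7=26
- textile+figurine: length 5+5=10, value 11+14=25
- coin tray+textile: length 6+5=11, value 14+11=25
- textile+mask+urn: length 5+4+2=11, value 11+5+7=23
Best: 28 score.

28 score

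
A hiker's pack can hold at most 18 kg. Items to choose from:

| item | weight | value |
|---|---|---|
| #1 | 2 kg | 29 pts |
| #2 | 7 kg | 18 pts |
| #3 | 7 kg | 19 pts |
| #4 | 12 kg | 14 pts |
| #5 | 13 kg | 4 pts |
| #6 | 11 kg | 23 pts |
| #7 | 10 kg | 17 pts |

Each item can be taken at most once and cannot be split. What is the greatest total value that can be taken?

66 pts

Check high-value combinations within 18 kg:
- #1+#2+#3: weight 2+7+7=16, value 29+18+19=66
- #1+#6: weight 2+11=13, value 29+23=52
- #1+#3: weight 2+7=9, value 29+19=48
- #1+#2: weight 2+7=9, value 29+18=47
Best: 66 pts.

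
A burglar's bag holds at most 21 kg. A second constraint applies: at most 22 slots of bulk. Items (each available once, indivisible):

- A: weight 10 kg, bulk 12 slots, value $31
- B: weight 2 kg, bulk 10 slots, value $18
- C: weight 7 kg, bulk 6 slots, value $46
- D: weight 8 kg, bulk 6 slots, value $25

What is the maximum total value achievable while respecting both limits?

Feasible sets respecting both limits:
- B+C+D: weight 17, bulk 22, value 89
- A+C: weight 17, bulk 18, value 77
- C+D: weight 15, bulk 12, value 71
Best: $89.

$89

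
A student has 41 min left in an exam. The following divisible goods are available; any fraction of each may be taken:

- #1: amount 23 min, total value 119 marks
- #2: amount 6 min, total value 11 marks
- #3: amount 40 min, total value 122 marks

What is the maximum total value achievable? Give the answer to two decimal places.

173.90

Take in order of value per unit:
- #1 (119/23 per unit): all 23 → value 119, running total 119.00
- #3 (122/40 per unit): 18 of 40 → value 18×122/40 = 54.9000, running total 173.90
Total 173.90.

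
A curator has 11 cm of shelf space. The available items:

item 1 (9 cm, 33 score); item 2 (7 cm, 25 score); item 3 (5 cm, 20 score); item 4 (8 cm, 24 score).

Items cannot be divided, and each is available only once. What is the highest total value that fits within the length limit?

Check high-value combinations within 11 cm:
- item 1: length 9, value 33
- item 2: length 7, value 25
- item 4: length 8, value 24
- item 3: length 5, value 20
Best: 33 score.

33 score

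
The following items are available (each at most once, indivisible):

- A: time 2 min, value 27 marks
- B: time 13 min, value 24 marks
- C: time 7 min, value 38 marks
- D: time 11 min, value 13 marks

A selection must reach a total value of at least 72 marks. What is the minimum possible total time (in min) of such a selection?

Subsets with value ≥ 72, sorted by total time:
- A+C+D: time 20, value 78
- A+B+C: time 22, value 89
Minimum time: 20 min.

20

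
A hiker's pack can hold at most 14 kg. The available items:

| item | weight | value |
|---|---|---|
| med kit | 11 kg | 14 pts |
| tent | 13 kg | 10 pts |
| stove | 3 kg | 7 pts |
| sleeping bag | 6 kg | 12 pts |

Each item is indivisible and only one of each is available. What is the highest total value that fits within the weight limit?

Check high-value combinations within 14 kg:
- med kit+stove: weight 11+3=14, value 14+7=21
- stove+sleeping bag: weight 3+6=9, value 7+12=19
- med kit: weight 11, value 14
- sleeping bag: weight 6, value 12
Best: 21 pts.

21 pts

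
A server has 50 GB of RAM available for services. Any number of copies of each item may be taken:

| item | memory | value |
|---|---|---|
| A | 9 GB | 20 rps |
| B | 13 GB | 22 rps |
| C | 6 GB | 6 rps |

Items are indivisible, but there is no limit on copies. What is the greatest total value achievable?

102 rps

Best value-per-unit is A at 20/9; filling with it alone gives 5×20 = 100.
Optimal mix: 4×A + 1×B → memory 49, value 102.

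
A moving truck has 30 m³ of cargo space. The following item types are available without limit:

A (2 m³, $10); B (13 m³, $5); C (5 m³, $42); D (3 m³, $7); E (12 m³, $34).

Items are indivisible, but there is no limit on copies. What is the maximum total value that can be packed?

$252

Best value-per-unit is C at 42/5, and filling with it alone uses volume 6×5=30. No mix of the others beats 6×42 = 252.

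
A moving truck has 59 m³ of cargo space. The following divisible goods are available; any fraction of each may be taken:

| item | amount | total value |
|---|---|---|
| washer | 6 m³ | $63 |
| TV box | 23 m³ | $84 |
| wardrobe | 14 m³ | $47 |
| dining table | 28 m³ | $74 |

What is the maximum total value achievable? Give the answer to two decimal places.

236.29

Take in order of value per unit:
- washer (63/6 per unit): all 6 → value 63, running total 63.00
- TV box (84/23 per unit): all 23 → value 84, running total 147.00
- wardrobe (47/14 per unit): all 14 → value 47, running total 194.00
- dining table (74/28 per unit): 16 of 28 → value 16×74/28 = 42.2857, running total 236.29
Total 236.29.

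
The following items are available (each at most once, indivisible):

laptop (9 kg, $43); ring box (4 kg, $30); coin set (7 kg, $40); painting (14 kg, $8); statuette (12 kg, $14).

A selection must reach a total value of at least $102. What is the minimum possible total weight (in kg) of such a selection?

20

Subsets with value ≥ 102, sorted by total weight:
- laptop+ring box+coin set: weight 20, value 113
- laptop+ring box+coin set+statuette: weight 32, value 127
Minimum weight: 20 kg.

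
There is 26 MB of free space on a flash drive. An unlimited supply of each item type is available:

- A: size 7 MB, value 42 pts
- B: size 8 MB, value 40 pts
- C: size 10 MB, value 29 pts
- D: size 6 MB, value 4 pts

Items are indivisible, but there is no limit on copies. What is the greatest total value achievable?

126 pts

Best value-per-unit is A at 42/7, and filling with it alone uses size 3×7=21. No mix of the others beats 3×42 = 126.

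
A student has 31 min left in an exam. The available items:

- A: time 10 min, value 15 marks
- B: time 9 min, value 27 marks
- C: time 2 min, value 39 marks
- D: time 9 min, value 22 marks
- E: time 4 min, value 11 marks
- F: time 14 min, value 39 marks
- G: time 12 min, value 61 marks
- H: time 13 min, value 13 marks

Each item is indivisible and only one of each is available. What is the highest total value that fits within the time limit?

139 marks

This is a 0/1 knapsack; check combinations near the capacity.
- C+F+G: time 2+14+12=28, value 39+39+61=139
- B+C+E+G: time 9+2+4+12=27, value 27+39+11+61=138
- C+D+E+G: time 2+9+4+12=27, value 39+22+11+61=133
- B+C+G: time 9+2+12=23, value 27+39+61=127
Best: 139 marks.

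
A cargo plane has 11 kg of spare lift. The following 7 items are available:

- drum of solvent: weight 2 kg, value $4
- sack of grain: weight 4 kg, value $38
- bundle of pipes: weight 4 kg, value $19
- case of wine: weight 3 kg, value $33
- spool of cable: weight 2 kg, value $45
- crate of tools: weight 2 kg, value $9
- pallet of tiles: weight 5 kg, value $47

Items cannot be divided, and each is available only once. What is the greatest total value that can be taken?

This is a 0/1 knapsack; check combinations near the capacity.
- sack of grain+spool of cable+pallet of tiles: weight 4+2+5=11, value 38+45+47=130
- case of wine+spool of cable+pallet of tiles: weight 3+2+5=10, value 33+45+47=125
- sack of grain+case of wine+spool of cable+crate of tools: weight 4+3+2+2=11, value 38+33+45+9=125
Best: $130.

$130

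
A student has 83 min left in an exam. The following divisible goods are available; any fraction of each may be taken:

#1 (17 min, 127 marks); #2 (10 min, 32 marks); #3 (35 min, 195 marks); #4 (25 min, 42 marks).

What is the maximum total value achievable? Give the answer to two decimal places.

Take in order of value per unit:
- #1 (127/17 per unit): all 17 → value 127, running total 127.00
- #3 (195/35 per unit): all 35 → value 195, running total 322.00
- #2 (32/10 per unit): all 10 → value 32, running total 354.00
- #4 (42/25 per unit): 21 of 25 → value 21×42/25 = 35.2800, running total 389.28
Total 389.28.

389.28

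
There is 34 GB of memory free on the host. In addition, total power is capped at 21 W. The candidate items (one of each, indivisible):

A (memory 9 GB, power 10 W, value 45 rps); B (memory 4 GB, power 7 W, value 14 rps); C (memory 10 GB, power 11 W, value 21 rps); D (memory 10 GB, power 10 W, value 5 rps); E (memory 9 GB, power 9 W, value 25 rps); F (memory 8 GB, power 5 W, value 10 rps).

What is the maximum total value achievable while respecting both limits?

70 rps

Feasible sets respecting both limits:
- A+E: memory 18, power 19, value 70
- A+C: memory 19, power 21, value 66
- A+B: memory 13, power 17, value 59
- A+F: memory 17, power 15, value 55
Best: 70 rps.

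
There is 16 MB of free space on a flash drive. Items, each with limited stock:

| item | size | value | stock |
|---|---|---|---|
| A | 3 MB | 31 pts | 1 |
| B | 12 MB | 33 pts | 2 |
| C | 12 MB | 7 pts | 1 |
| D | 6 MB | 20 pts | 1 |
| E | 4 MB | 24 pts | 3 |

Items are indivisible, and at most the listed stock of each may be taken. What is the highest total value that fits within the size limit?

Best selections within size 16 and stock limits:
- 1×A + 3×E: size 15, value 103
- 1×A + 2×E: size 11, value 79
- 1×A + 1×D + 1×E: size 13, value 75
Best: 103 pts.

103 pts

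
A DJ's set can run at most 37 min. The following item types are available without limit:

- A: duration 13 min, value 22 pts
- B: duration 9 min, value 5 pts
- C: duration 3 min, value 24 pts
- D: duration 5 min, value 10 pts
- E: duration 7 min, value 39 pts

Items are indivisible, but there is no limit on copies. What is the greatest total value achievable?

Best value-per-unit is C at 24/3, and filling with it alone uses duration 12×3=36. No mix of the others beats 12×24 = 288.

288 pts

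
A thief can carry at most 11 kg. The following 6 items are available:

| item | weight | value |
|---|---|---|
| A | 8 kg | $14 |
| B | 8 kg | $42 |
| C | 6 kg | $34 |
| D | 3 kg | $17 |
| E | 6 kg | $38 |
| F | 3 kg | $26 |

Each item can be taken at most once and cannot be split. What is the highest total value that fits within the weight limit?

Check high-value combinations within 11 kg:
- B+F: weight 8+3=11, value 42+26=68
- E+F: weight 6+3=9, value 38+26=64
- C+F: weight 6+3=9, value 34+26=60
- B+D: weight 8+3=11, value 42+17=59
- D+E: weight 3+6=9, value 17+38=55
Best: $68.

$68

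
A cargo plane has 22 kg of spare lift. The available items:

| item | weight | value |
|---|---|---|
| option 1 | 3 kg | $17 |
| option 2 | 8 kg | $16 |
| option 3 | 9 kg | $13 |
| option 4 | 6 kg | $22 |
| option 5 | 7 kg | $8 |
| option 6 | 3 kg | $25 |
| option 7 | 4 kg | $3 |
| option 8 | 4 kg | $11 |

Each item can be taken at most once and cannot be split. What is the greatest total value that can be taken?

Check high-value combinations within 22 kg:
- option 1+option 2+option 4+option 6: weight 3+8+6+3=20, value 17+16+22+25=80
- option 1+option 4+option 6+option 7+option 8: weight 3+6+3+4+4=20, value 17+22+25+3+11=78
- option 1+option 3+option 4+option 6: weight 3+9+6+3=21, value 17+13+22+25=77
- option 1+option 4+option 6+option 8: weight 3+6+3+4=16, value 17+22+25+11=75
- option 2+option 4+option 6+option 8: weight 8+6+3+4=21, value 16+22+25+11=74
Best: $80.

$80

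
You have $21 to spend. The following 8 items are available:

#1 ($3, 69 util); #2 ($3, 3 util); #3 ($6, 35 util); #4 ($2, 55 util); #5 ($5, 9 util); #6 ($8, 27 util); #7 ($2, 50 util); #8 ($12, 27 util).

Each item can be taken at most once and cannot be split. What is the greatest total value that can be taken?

236 util

This is a 0/1 knapsack; check combinations near the capacity.
- #1+#3+#4+#6+#7: cost 3+6+2+8+2=21, value 69+35+55+27+50=236
- #1+#2+#3+#4+#5+#7: cost 3+3+6+2+5+2=21, value 69+3+35+55+9+50=221
- #1+#3+#4+#5+#7: cost 3+6+2+5+2=18, value 69+35+55+9+50=218
- #1+#2+#3+#4+#7: cost 3+3+6+2+2=16, value 69+3+35+55+50=212
- #1+#4+#5+#6+#7: cost 3+2+5+8+2=20, value 69+55+9+27+50=210
Best: 236 util.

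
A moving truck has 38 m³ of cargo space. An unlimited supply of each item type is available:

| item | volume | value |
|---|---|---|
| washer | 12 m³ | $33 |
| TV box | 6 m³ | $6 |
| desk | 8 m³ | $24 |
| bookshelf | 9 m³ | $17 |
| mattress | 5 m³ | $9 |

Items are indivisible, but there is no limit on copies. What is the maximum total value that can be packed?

Best value-per-unit is desk at 24/8; filling with it alone gives 4×24 = 96.
Optimal mix: 1×washer + 3×desk → volume 36, value 105.

$105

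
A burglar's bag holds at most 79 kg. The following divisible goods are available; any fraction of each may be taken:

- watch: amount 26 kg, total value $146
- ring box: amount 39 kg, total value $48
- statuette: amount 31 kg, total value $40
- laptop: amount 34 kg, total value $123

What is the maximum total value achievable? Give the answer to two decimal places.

293.52

Take in order of value per unit:
- watch (146/26 per unit): all 26 → value 146, running total 146.00
- laptop (123/34 per unit): all 34 → value 123, running total 269.00
- statuette (40/31 per unit): 19 of 31 → value 19×40/31 = 24.5161, running total 293.52
Total 293.52.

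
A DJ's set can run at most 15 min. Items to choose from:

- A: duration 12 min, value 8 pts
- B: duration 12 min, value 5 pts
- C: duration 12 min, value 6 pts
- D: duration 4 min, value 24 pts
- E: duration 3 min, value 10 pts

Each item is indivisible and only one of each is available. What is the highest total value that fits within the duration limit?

34 pts

Check high-value combinations within 15 min:
- D+E: duration 4+3=7, value 24+10=34
- D: duration 4, value 24
- A+E: duration 12+3=15, value 8+10=18
- C+E: duration 12+3=15, value 6+10=16
Best: 34 pts.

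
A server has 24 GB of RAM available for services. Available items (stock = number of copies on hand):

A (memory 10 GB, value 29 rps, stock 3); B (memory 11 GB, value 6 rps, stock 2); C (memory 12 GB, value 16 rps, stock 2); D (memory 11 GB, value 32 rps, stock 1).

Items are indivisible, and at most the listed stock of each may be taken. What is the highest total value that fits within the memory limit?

Top feasible selections:
- 1×A + 1×D: memory 21, value 61
- 2×A: memory 20, value 58
- 1×C + 1×D: memory 23, value 48
Best: 61 rps.

61 rps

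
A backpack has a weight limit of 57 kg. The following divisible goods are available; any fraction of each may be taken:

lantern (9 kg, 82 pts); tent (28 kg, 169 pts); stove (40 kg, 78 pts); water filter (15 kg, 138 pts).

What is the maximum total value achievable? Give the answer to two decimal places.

Take in order of value per unit:
- water filter (138/15 per unit): all 15 → value 138, running total 138.00
- lantern (82/9 per unit): all 9 → value 82, running total 220.00
- tent (169/28 per unit): all 28 → value 169, running total 389.00
- stove (78/40 per unit): 5 of 40 → value 5×78/40 = 9.7500, running total 398.75
Total 398.75.

398.75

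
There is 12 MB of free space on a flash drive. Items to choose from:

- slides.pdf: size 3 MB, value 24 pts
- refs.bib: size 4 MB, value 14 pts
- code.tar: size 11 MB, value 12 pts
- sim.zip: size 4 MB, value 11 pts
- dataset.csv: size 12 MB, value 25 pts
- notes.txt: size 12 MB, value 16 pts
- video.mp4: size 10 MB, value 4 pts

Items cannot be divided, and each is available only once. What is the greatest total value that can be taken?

49 pts

Check high-value combinations within 12 MB:
- slides.pdf+refs.bib+sim.zip: size 3+4+4=11, value 24+14+11=49
- slides.pdf+refs.bib: size 3+4=7, value 24+14=38
- slides.pdf+sim.zip: size 3+4=7, value 24+11=35
Best: 49 pts.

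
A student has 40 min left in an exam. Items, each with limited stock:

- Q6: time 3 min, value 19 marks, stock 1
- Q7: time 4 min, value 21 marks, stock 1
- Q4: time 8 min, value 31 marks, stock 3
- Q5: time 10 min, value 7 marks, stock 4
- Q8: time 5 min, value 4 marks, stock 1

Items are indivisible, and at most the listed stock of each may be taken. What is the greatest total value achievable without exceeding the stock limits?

137 marks

Best selections within time 40 and stock limits:
- 1×Q6 + 1×Q7 + 3×Q4 + 1×Q8: time 36, value 137
- 1×Q6 + 1×Q7 + 3×Q4: time 31, value 133
- 1×Q7 + 3×Q4 + 1×Q5: time 38, value 121
Best: 137 marks.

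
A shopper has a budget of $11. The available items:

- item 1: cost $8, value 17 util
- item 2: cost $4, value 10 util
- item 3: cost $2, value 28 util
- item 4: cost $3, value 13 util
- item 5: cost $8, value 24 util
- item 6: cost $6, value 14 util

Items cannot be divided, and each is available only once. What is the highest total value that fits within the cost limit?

Check high-value combinations within $11:
- item 3+item 4+item 6: cost 2+3+6=11, value 28+13+14=55
- item 3+item 5: cost 2+8=10, value 28+24=52
- item 2+item 3+item 4: cost 4+2+3=9, value 10+28+13=51
Best: 55 util.

55 util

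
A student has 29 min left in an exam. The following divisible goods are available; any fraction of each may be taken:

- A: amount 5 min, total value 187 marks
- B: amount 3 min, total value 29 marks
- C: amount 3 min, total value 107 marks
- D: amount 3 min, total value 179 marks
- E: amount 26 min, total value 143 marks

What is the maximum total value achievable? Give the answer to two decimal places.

584.50

Take in order of value per unit:
- D (179/3 per unit): all 3 → value 179, running total 179.00
- A (187/5 per unit): all 5 → value 187, running total 366.00
- C (107/3 per unit): all 3 → value 107, running total 473.00
- B (29/3 per unit): all 3 → value 29, running total 502.00
- E (143/26 per unit): 15 of 26 → value 15×143/26 = 82.5000, running total 584.50
Total 584.50.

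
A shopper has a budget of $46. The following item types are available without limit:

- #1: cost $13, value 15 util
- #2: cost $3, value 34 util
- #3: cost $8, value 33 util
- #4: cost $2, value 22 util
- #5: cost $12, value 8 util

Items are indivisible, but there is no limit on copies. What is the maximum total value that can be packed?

Best value-per-unit is #2 at 34/3; filling with it alone gives 15×34 = 510.
Optimal mix: 14×#2 + 2×#4 → cost 46, value 520.

520 util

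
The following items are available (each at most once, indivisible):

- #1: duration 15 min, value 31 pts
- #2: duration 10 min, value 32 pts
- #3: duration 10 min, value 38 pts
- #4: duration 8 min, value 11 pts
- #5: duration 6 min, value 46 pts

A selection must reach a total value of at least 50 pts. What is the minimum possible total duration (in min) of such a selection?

14

Subsets with value ≥ 50, sorted by total duration:
- #4+#5: duration 14, value 57
- #3+#5: duration 16, value 84
- #2+#5: duration 16, value 78
- #2+#3: duration 20, value 70
Minimum duration: 14 min.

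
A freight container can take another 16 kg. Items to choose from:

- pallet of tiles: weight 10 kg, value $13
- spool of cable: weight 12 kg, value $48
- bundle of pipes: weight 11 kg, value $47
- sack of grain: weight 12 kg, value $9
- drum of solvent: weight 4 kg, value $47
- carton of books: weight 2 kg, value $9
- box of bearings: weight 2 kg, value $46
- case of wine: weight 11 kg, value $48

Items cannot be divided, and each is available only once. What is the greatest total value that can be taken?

$106

Check high-value combinations within 16 kg:
- pallet of tiles+drum of solvent+box of bearings: weight 10+4+2=16, value 13+47+46=106
- carton of books+box of bearings+case of wine: weight 2+2+11=15, value 9+46+48=103
- spool of cable+carton of books+box of bearings: weight 12+2+2=16, value 48+9+46=103
- drum of solvent+carton of books+box of bearings: weight 4+2+2=8, value 47+9+46=102
Best: $106.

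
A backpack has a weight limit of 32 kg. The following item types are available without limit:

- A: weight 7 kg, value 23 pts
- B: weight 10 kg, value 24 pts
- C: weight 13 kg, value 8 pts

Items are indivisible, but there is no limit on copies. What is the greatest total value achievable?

Best value-per-unit is A at 23/7; filling with it alone gives 4×23 = 92.
Optimal mix: 3×A + 1×B → weight 31, value 93.

93 pts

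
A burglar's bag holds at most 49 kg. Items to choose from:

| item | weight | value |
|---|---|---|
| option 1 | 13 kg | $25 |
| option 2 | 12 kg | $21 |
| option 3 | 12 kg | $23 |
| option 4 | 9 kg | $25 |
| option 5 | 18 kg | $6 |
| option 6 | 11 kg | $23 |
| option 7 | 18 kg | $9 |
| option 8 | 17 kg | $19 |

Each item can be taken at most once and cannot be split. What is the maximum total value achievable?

$96

Check high-value combinations within 49 kg:
- option 1+option 3+option 4+option 6: weight 13+12+9+11=45, value 25+23+25+23=96
- option 1+option 2+option 4+option 6: weight 13+12+9+11=45, value 25+21+25+23=94
- option 1+option 2+option 3+option 4: weight 13+12+12+9=46, value 25+21+23+25=94
Best: $96.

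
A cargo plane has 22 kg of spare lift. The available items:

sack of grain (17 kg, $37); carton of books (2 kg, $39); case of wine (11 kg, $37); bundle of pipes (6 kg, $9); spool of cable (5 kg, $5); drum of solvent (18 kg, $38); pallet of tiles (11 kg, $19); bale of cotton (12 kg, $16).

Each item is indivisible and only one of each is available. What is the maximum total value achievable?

Check high-value combinations within 22 kg:
- carton of books+case of wine+bundle of pipes: weight 2+11+6=19, value 39+37+9=85
- carton of books+case of wine+spool of cable: weight 2+11+5=18, value 39+37+5=81
- carton of books+drum of solvent: weight 2+18=20, value 39+38=77
- carton of books+case of wine: weight 2+11=13, value 39+37=76
- sack of grain+carton of books: weight 17+2=19, value 37+39=76
Best: $85.

$85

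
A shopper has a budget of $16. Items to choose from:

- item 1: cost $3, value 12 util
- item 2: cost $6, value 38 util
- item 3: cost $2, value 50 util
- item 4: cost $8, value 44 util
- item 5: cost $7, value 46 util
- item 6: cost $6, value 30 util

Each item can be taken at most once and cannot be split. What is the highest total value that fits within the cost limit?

Check high-value combinations within $16:
- item 2+item 3+item 5: cost 6+2+7=15, value 38+50+46=134
- item 2+item 3+item 4: cost 6+2+8=16, value 38+50+44=132
- item 3+item 5+item 6: cost 2+7+6=15, value 50+46+30=126
Best: 134 util.

134 util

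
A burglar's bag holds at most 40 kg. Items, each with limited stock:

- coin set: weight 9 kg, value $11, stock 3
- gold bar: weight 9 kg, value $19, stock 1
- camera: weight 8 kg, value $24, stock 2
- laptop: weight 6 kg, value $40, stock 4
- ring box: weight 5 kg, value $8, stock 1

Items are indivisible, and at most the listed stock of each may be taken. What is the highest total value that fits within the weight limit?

Best selections within weight 40 and stock limits:
- 2×camera + 4×laptop: weight 40, value 208
- 1×camera + 4×laptop + 1×ring box: weight 37, value 192
Best: $208.

$208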